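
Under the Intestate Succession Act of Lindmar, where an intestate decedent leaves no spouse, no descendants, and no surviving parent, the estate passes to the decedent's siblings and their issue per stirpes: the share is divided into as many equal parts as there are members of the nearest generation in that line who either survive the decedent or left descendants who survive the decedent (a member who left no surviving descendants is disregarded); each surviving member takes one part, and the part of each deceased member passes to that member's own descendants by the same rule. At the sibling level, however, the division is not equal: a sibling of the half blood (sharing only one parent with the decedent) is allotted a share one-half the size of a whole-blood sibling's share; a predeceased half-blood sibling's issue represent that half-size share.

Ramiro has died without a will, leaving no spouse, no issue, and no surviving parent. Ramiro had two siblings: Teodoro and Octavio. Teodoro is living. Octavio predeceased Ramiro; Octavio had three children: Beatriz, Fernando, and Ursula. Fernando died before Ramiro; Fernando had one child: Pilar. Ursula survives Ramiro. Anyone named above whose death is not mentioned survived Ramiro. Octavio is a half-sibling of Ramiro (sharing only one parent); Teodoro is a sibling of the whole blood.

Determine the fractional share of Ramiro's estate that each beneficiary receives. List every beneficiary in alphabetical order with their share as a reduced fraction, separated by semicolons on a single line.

Beatriz 1/9; Pilar 1/9; Teodoro 2/3; Ursula 1/9

No spouse, descendants, or parent survives, so the estate passes to Ramiro's siblings per stirpes.
Half-blood siblings count for one-half the weight of whole-blood siblings at the initial division.
Dividing 1 in proportion to weights (total weight 3/2): Teodoro (weight 1) → 2/3; Octavio (weight 1/2) → 1/3.
Teodoro is living and takes 2/3.
Octavio predeceased; the 1/3 allotted to Octavio's branch passes to Octavio's issue by representation.
The 1/3 is divided into 3 equal shares of 1/9 among Beatriz, Fernando, Ursula.
Beatriz is living and takes 1/9.
Fernando predeceased; the 1/9 allotted to Fernando's branch passes to Fernando's issue by representation.
Pilar is the sole taker at this level and receives the full 1/9.
Ursula is living and takes 1/9.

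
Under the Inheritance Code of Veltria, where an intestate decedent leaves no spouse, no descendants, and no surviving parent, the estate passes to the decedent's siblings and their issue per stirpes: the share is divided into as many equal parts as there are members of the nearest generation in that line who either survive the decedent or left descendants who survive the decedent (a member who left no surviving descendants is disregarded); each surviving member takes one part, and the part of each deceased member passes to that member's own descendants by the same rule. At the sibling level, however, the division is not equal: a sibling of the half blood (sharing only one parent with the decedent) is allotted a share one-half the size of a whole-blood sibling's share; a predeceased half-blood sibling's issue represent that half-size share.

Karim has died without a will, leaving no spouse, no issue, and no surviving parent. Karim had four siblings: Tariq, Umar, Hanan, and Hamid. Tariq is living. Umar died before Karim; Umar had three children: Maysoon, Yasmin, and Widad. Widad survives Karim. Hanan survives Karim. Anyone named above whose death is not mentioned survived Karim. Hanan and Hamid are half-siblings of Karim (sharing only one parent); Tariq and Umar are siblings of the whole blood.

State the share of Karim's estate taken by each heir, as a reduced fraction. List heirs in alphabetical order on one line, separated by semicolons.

No spouse, descendants, or parent survives, so the estate passes to Karim's siblings per stirpes.
Half-blood siblings count for one-half the weight of whole-blood siblings at the initial division.
Dividing 1 in proportion to weights (total weight 3): Tariq (weight 1) → 1/3; Umar (weight 1) → 1/3; Hanan (weight 1/2) → 1/6; Hamid (weight 1/2) → 1/6.
Tariq is living and takes 1/3.
Umar predeceased; the 1/3 allotted to Umar's branch passes to Umar's issue by representation.
The 1/3 is divided into 3 equal shares of 1/9 among Maysoon, Yasmin, Widad.
Maysoon is living and takes 1/9.
Yasmin is living and takes 1/9.
Widad is living and takes 1/9.
Hanan is living and takes 1/6.
Hamid is living and takes 1/6.

Hamid 1/6; Hanan 1/6; Maysoon 1/9; Tariq 1/3; Widad 1/9; Yasmin 1/9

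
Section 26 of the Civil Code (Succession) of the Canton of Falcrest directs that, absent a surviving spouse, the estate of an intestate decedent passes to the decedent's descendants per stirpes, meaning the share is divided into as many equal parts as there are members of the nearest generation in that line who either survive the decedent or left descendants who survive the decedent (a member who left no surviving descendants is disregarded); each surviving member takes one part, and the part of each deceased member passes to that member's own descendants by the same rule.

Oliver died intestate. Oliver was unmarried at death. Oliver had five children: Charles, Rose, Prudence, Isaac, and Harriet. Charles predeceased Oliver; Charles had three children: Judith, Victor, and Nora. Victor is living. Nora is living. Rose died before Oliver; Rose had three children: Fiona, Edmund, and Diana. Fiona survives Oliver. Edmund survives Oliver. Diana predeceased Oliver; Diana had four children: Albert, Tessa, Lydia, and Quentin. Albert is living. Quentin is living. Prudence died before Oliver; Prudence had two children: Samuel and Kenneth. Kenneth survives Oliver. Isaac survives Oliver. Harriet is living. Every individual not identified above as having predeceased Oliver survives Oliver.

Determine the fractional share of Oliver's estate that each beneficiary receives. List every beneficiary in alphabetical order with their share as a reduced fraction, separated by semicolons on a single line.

There is no surviving spouse, so the entire estate passes to Oliver's descendants per stirpes.
The estate is divided into 5 equal shares of 1/5 among Charles, Rose, Prudence, Isaac, Harriet.
Charles predeceased; the 1/5 allotted to Charles's branch passes to Charles's issue by representation.
The 1/5 is divided into 3 equal shares of 1/15 among Judith, Victor, Nora.
Judith is living and takes 1/15.
Victor is living and takes 1/15.
Nora is living and takes 1/15.
Rose predeceased; the 1/5 allotted to Rose's branch passes to Rose's issue by representation.
The 1/5 is divided into 3 equal shares of 1/15 among Fiona, Edmund, Diana.
Fiona is living and takes 1/15.
Edmund is living and takes 1/15.
Diana predeceased; the 1/15 allotted to Diana's branch passes to Diana's issue by representation.
The 1/15 is divided into 4 equal shares of 1/60 among Albert, Tessa, Lydia, Quentin.
Albert is living and takes 1/60.
Tessa is living and takes 1/60.
Lydia is living and takes 1/60.
Quentin is living and takes 1/60.
Prudence predeceased; the 1/5 allotted to Prudence's branch passes to Prudence's issue by representation.
The 1/5 is divided into 2 equal shares of 1/10 among Samuel, Kenneth.
Samuel is living and takes 1/10.
Kenneth is living and takes 1/10.
Isaac is living and takes 1/5.
Harriet is living and takes 1/5.

Albert 1/60; Edmund 1/15; Fiona 1/15; Harriet 1/5; Isaac 1/5; Judith 1/15; Kenneth 1/10; Lydia 1/60; Nora 1/15; Quentin 1/60; Samuel 1/10; Tessa 1/60; Victor 1/15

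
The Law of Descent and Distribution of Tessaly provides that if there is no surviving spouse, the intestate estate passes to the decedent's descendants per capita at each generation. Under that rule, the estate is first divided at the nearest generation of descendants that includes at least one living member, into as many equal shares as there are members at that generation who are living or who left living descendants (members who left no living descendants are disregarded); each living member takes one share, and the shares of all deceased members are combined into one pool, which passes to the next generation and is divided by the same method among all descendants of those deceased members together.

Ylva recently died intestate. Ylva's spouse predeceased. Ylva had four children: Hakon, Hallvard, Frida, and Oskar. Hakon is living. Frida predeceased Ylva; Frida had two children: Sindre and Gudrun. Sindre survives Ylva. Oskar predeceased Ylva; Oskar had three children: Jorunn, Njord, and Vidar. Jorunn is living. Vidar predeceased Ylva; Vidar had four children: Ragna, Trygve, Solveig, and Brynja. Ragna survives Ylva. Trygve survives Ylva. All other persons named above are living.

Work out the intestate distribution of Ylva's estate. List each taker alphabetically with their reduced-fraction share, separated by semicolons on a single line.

Brynja 1/40; Gudrun 1/10; Hakon 1/4; Hallvard 1/4; Jorunn 1/10; Njord 1/10; Ragna 1/40; Sindre 1/10; Solveig 1/40; Trygve 1/40

There is no surviving spouse, so the entire estate passes to Ylva's descendants per capita at each generation.
At generation 1 (Hakon, Hallvard, Frida, Oskar) there are 4 shares of (1)/4 = 1/4 each.
Living: Hakon and Hallvard — each takes 1/4.
Deceased: Frida and Oskar. Their combined 1/2 is pooled and carried to generation 2.
At generation 2 (Sindre, Gudrun, Jorunn, Njord, Vidar) there are 5 shares of (1/2)/5 = 1/10 each.
Living: Sindre, Gudrun, Jorunn, and Njord — each takes 1/10.
Deceased: Vidar. That 1/10 share is carried to generation 3.
At generation 3 (Ragna, Trygve, Solveig, Brynja) there are 4 shares of (1/10)/4 = 1/40 each.
Living: Ragna, Trygve, Solveig, and Brynja — each takes 1/40.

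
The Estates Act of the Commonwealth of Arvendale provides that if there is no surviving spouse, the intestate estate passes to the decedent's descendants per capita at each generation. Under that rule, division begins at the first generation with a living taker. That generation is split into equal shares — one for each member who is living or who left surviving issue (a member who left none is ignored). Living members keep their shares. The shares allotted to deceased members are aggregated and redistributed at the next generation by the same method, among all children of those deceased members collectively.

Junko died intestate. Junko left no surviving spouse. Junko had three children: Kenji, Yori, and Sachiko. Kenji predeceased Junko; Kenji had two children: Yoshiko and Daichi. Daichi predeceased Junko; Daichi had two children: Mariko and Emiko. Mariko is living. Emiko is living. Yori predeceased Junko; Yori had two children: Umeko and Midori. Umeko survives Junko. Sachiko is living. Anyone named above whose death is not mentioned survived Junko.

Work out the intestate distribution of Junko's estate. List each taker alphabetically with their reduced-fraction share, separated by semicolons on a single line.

Emiko 1/12; Mariko 1/12; Midori 1/6; Sachiko 1/3; Umeko 1/6; Yoshiko 1/6

There is no surviving spouse, so the entire estate passes to Junko's descendants per capita at each generation.
At generation 1 (Kenji, Yori, Sachiko) there are 3 shares of (1)/3 = 1/3 each.
Living: Sachiko — each takes 1/3.
Deceased: Kenji and Yori. Their combined 2/3 is pooled and carried to generation 2.
At generation 2 (Yoshiko, Daichi, Umeko, Midori) there are 4 shares of (2/3)/4 = 1/6 each.
Living: Yoshiko, Umeko, and Midori — each takes 1/6.
Deceased: Daichi. That 1/6 share is carried to generation 3.
At generation 3 (Mariko, Emiko) there are 2 shares of (1/6)/2 = 1/12 each.
Living: Mariko and Emiko — each takes 1/12.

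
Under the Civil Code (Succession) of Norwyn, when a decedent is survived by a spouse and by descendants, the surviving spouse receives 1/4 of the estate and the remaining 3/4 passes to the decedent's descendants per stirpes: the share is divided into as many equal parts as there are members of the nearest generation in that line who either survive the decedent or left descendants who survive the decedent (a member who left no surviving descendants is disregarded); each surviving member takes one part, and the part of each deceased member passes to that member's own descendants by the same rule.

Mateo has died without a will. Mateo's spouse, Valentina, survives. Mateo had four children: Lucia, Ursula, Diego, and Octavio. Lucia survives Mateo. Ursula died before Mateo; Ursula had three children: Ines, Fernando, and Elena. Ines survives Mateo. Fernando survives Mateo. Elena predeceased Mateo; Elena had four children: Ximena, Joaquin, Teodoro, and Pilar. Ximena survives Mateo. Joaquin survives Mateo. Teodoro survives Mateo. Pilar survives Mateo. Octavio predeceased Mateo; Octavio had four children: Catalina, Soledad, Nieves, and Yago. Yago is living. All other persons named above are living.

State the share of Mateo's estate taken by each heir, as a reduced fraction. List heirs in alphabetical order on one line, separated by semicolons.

Catalina 3/64; Diego 3/16; Fernando 1/16; Ines 1/16; Joaquin 1/64; Lucia 3/16; Nieves 3/64; Pilar 1/64; Soledad 3/64; Teodoro 1/64; Valentina 1/4; Ximena 1/64; Yago 3/64

Valentina, as surviving spouse, takes 1/4.
The remaining 3/4 passes to Mateo's descendants per stirpes.
The 3/4 is divided into 4 equal shares of 3/16 among Lucia, Ursula, Diego, Octavio.
Lucia is living and takes 3/16.
Ursula predeceased; the 3/16 allotted to Ursula's branch passes to Ursula's issue by representation.
The 3/16 is divided into 3 equal shares of 1/16 among Ines, Fernando, Elena.
Ines is living and takes 1/16.
Fernando is living and takes 1/16.
Elena predeceased; the 1/16 allotted to Elena's branch passes to Elena's issue by representation.
The 1/16 is divided into 4 equal shares of 1/64 among Ximena, Joaquin, Teodoro, Pilar.
Ximena is living and takes 1/64.
Joaquin is living and takes 1/64.
Teodoro is living and takes 1/64.
Pilar is living and takes 1/64.
Diego is living and takes 3/16.
Octavio predeceased; the 3/16 allotted to Octavio's branch passes to Octavio's issue by representation.
The 3/16 is divided into 4 equal shares of 3/64 among Catalina, Soledad, Nieves, Yago.
Catalina is living and takes 3/64.
Soledad is living and takes 3/64.
Nieves is living and takes 3/64.
Yago is living and takes 3/64.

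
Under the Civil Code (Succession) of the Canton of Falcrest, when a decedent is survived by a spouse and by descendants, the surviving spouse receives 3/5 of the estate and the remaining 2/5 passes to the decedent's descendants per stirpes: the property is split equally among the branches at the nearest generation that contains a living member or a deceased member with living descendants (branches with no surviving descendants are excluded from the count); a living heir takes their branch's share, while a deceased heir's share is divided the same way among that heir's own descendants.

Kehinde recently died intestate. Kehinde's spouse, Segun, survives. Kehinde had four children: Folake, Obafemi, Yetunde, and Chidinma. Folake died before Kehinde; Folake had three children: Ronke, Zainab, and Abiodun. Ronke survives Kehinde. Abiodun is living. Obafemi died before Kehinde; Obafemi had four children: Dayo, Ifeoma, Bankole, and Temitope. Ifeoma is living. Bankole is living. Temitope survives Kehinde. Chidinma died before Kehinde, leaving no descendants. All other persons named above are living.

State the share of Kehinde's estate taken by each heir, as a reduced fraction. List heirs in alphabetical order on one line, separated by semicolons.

Segun, as surviving spouse, takes 3/5.
The remaining 2/5 passes to Kehinde's descendants per stirpes.
Chidinma left no surviving issue, so that branch lapses and is disregarded.
The 2/5 is divided into 3 equal shares of 2/15 among Folake, Obafemi, Yetunde.
Folake predeceased; the 2/15 allotted to Folake's branch passes to Folake's issue by representation.
The 2/15 is divided into 3 equal shares of 2/45 among Ronke, Zainab, Abiodun.
Ronke is living and takes 2/45.
Zainab is living and takes 2/45.
Abiodun is living and takes 2/45.
Obafemi predeceased; the 2/15 allotted to Obafemi's branch passes to Obafemi's issue by representation.
The 2/15 is divided into 4 equal shares of 1/30 among Dayo, Ifeoma, Bankole, Temitope.
Dayo is living and takes 1/30.
Ifeoma is living and takes 1/30.
Bankole is living and takes 1/30.
Temitope is living and takes 1/30.
Yetunde is living and takes 2/15.

Abiodun 2/45; Bankole 1/30; Dayo 1/30; Ifeoma 1/30; Ronke 2/45; Segun 3/5; Temitope 1/30; Yetunde 2/15; Zainab 2/45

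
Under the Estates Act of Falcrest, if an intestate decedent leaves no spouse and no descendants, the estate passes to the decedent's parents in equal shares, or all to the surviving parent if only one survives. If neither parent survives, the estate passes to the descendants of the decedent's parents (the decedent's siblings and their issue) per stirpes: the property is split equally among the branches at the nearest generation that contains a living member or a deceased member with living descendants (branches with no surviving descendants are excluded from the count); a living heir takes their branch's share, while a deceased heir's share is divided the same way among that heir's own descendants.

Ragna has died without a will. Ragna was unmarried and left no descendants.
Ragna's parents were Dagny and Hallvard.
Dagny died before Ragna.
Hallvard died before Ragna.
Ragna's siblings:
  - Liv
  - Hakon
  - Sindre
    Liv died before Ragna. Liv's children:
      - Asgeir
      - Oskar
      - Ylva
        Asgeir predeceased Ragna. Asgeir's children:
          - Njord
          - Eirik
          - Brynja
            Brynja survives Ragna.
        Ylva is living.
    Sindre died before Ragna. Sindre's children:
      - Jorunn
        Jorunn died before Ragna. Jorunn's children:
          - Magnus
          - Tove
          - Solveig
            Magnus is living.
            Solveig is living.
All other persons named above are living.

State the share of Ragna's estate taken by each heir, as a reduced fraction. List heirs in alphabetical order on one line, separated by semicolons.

Brynja 1/27; Eirik 1/27; Hakon 1/3; Magnus 1/9; Njord 1/27; Oskar 1/9; Solveig 1/9; Tove 1/9; Ylva 1/9

Neither parent survives and there are no descendants, so the estate passes to Ragna's siblings and their issue per stirpes.
The estate is divided into 3 equal shares of 1/3 among Liv, Hakon, Sindre.
Liv predeceased; the 1/3 allotted to Liv's branch passes to Liv's issue by representation.
The 1/3 is divided into 3 equal shares of 1/9 among Asgeir, Oskar, Ylva.
Asgeir predeceased; the 1/9 allotted to Asgeir's branch passes to Asgeir's issue by representation.
The 1/9 is divided into 3 equal shares of 1/27 among Njord, Eirik, Brynja.
Njord is living and takes 1/27.
Eirik is living and takes 1/27.
Brynja is living and takes 1/27.
Oskar is living and takes 1/9.
Ylva is living and takes 1/9.
Hakon is living and takes 1/3.
Sindre predeceased; the 1/3 allotted to Sindre's branch passes to Sindre's issue by representation.
Jorunn's line is the sole branch at this level, so the full 1/3 passes to Jorunn's issue by representation.
The 1/3 is divided into 3 equal shares of 1/9 among Magnus, Tove, Solveig.
Magnus is living and takes 1/9.
Tove is living and takes 1/9.
Solveig is living and takes 1/9.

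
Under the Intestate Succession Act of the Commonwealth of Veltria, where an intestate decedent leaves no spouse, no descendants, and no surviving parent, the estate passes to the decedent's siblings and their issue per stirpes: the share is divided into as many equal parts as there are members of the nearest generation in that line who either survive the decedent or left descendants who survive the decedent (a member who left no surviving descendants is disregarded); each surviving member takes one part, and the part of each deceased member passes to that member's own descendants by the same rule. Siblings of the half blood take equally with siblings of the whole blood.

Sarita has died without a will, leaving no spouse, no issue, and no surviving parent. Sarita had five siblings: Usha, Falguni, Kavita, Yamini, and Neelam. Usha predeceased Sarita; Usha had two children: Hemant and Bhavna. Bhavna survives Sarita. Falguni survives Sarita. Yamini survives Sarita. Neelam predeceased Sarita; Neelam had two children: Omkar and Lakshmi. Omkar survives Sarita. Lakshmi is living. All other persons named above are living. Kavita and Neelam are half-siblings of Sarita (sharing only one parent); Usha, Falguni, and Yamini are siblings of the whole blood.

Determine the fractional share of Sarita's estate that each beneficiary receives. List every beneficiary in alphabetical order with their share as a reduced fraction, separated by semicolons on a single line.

Bhavna 1/10; Falguni 1/5; Hemant 1/10; Kavita 1/5; Lakshmi 1/10; Omkar 1/10; Yamini 1/5

No spouse, descendants, or parent survives, so the estate passes to Sarita's siblings per stirpes.
Half-blood and whole-blood siblings take equally under the stated rule.
The estate is divided into 5 equal shares of 1/5 among Usha, Falguni, Kavita, Yamini, Neelam.
Usha predeceased; the 1/5 allotted to Usha's branch passes to Usha's issue by representation.
The 1/5 is divided into 2 equal shares of 1/10 among Hemant, Bhavna.
Hemant is living and takes 1/10.
Bhavna is living and takes 1/10.
Falguni is living and takes 1/5.
Kavita is living and takes 1/5.
Yamini is living and takes 1/5.
Neelam predeceased; the 1/5 allotted to Neelam's branch passes to Neelam's issue by representation.
The 1/5 is divided into 2 equal shares of 1/10 among Omkar, Lakshmi.
Omkar is living and takes 1/10.
Lakshmi is living and takes 1/10.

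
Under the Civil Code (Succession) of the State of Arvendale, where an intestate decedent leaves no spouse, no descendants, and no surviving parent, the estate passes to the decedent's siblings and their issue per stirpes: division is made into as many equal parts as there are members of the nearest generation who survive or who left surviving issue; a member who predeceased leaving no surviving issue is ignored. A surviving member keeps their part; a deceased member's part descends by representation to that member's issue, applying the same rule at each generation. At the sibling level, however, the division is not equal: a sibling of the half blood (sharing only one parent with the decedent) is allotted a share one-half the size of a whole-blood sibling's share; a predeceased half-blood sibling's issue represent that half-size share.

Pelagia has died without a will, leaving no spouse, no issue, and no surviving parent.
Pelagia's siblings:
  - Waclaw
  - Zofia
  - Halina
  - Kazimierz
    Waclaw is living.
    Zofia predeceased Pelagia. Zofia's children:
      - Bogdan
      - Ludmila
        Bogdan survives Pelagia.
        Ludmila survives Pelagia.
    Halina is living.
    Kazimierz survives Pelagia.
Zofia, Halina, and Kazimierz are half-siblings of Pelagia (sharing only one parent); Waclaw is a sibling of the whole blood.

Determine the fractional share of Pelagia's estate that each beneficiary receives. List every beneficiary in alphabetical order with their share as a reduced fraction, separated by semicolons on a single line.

Bogdan 1/10; Halina 1/5; Kazimierz 1/5; Ludmila 1/10; Waclaw 2/5

No spouse, descendants, or parent survives, so the estate passes to Pelagia's siblings per stirpes.
Half-blood siblings count for one-half the weight of whole-blood siblings at the initial division.
Dividing 1 in proportion to weights (total weight 5/2): Waclaw (weight 1) → 2/5; Zofia (weight 1/2) → 1/5; Halina (weight 1/2) → 1/5; Kazimierz (weight 1/2) → 1/5.
Waclaw is living and takes 2/5.
Zofia predeceased; the 1/5 allotted to Zofia's branch passes to Zofia's issue by representation.
The 1/5 is divided into 2 equal shares of 1/10 among Bogdan, Ludmila.
Bogdan is living and takes 1/10.
Ludmila is living and takes 1/10.
Halina is living and takes 1/5.
Kazimierz is living and takes 1/5.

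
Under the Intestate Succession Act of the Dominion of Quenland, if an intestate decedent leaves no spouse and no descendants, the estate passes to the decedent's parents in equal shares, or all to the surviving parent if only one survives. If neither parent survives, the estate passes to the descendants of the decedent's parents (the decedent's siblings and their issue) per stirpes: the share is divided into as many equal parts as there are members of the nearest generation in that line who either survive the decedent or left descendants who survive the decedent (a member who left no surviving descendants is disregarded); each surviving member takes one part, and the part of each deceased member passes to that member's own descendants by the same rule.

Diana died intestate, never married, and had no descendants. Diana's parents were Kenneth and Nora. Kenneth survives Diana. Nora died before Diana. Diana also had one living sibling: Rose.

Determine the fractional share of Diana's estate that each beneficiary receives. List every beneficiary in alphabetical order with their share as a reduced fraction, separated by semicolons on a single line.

Kenneth 1

Only one parent, Kenneth, survives, so Kenneth takes the entire estate. The siblings take nothing because a surviving parent has priority.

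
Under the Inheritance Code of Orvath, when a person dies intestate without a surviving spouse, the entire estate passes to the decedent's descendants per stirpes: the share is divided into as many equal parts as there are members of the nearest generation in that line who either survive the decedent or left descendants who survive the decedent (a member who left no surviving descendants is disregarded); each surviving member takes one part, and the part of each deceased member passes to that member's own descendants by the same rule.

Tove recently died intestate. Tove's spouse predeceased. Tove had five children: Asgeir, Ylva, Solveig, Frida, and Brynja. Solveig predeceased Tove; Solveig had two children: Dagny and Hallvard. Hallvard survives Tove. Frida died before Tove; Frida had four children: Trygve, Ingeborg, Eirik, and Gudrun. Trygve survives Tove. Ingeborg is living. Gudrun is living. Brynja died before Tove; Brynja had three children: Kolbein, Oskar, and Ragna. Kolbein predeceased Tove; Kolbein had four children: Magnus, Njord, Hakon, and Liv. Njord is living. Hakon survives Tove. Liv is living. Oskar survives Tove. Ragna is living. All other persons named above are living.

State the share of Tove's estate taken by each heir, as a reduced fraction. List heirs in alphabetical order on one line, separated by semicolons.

Asgeir 1/5; Dagny 1/10; Eirik 1/20; Gudrun 1/20; Hakon 1/60; Hallvard 1/10; Ingeborg 1/20; Liv 1/60; Magnus 1/60; Njord 1/60; Oskar 1/15; Ragna 1/15; Trygve 1/20; Ylva 1/5

There is no surviving spouse, so the entire estate passes to Tove's descendants per stirpes.
The estate is divided into 5 equal shares of 1/5 among Asgeir, Ylva, Solveig, Frida, Brynja.
Asgeir is living and takes 1/5.
Ylva is living and takes 1/5.
Solveig predeceased; the 1/5 allotted to Solveig's branch passes to Solveig's issue by representation.
The 1/5 is divided into 2 equal shares of 1/10 among Dagny, Hallvard.
Dagny is living and takes 1/10.
Hallvard is living and takes 1/10.
Frida predeceased; the 1/5 allotted to Frida's branch passes to Frida's issue by representation.
The 1/5 is divided into 4 equal shares of 1/20 among Trygve, Ingeborg, Eirik, Gudrun.
Trygve is living and takes 1/20.
Ingeborg is living and takes 1/20.
Eirik is living and takes 1/20.
Gudrun is living and takes 1/20.
Brynja predeceased; the 1/5 allotted to Brynja's branch passes to Brynja's issue by representation.
The 1/5 is divided into 3 equal shares of 1/15 among Kolbein, Oskar, Ragna.
Kolbein predeceased; the 1/15 allotted to Kolbein's branch passes to Kolbein's issue by representation.
The 1/15 is divided into 4 equal shares of 1/60 among Magnus, Njord, Hakon, Liv.
Magnus is living and takes 1/60.
Njord is living and takes 1/60.
Hakon is living and takes 1/60.
Liv is living and takes 1/60.
Oskar is living and takes 1/15.
Ragna is living and takes 1/15.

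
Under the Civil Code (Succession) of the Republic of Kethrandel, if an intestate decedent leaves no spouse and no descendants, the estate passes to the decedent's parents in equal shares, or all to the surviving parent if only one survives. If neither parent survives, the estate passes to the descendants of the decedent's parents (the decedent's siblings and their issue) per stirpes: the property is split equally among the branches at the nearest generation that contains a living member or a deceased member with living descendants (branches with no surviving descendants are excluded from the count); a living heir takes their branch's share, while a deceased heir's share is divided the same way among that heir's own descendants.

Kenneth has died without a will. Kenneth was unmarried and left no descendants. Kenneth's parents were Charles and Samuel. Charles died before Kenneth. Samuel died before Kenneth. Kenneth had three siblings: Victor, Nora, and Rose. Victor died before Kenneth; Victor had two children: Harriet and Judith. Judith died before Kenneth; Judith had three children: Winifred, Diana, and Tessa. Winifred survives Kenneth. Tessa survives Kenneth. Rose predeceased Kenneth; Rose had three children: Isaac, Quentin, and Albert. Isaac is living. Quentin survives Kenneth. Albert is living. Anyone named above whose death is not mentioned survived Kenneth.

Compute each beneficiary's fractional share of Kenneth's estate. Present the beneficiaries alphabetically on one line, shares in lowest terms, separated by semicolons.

Neither parent survives and there are no descendants, so the estate passes to Kenneth's siblings and their issue per stirpes.
The estate is divided into 3 equal shares of 1/3 among Victor, Nora, Rose.
Victor predeceased; the 1/3 allotted to Victor's branch passes to Victor's issue by representation.
The 1/3 is divided into 2 equal shares of 1/6 among Harriet, Judith.
Harriet is living and takes 1/6.
Judith predeceased; the 1/6 allotted to Judith's branch passes to Judith's issue by representation.
The 1/6 is divided into 3 equal shares of 1/18 among Winifred, Diana, Tessa.
Winifred is living and takes 1/18.
Diana is living and takes 1/18.
Tessa is living and takes 1/18.
Nora is living and takes 1/3.
Rose predeceased; the 1/3 allotted to Rose's branch passes to Rose's issue by representation.
The 1/3 is divided into 3 equal shares of 1/9 among Isaac, Quentin, Albert.
Isaac is living and takes 1/9.
Quentin is living and takes 1/9.
Albert is living and takes 1/9.

Albert 1/9; Diana 1/18; Harriet 1/6; Isaac 1/9; Nora 1/3; Quentin 1/9; Tessa 1/18; Winifred 1/18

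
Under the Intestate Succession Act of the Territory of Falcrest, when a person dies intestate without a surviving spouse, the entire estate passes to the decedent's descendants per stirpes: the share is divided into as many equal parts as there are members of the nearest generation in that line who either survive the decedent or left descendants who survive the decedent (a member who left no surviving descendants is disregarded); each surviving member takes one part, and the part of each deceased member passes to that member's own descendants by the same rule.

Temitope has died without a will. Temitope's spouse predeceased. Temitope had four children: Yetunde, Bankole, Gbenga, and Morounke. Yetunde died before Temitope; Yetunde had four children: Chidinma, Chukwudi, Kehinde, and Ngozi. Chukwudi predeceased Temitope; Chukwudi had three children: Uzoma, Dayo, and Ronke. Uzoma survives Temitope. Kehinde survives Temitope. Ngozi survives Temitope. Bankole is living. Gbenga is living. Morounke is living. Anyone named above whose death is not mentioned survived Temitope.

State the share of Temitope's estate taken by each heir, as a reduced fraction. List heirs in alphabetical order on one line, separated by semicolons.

Bankole 1/4; Chidinma 1/16; Dayo 1/48; Gbenga 1/4; Kehinde 1/16; Morounke 1/4; Ngozi 1/16; Ronke 1/48; Uzoma 1/48

There is no surviving spouse, so the entire estate passes to Temitope's descendants per stirpes.
The estate is divided into 4 equal shares of 1/4 among Yetunde, Bankole, Gbenga, Morounke.
Yetunde predeceased; the 1/4 allotted to Yetunde's branch passes to Yetunde's issue by representation.
The 1/4 is divided into 4 equal shares of 1/16 among Chidinma, Chukwudi, Kehinde, Ngozi.
Chidinma is living and takes 1/16.
Chukwudi predeceased; the 1/16 allotted to Chukwudi's branch passes to Chukwudi's issue by representation.
The 1/16 is divided into 3 equal shares of 1/48 among Uzoma, Dayo, Ronke.
Uzoma is living and takes 1/48.
Dayo is living and takes 1/48.
Ronke is living and takes 1/48.
Kehinde is living and takes 1/16.
Ngozi is living and takes 1/16.
Bankole is living and takes 1/4.
Gbenga is living and takes 1/4.
Morounke is living and takes 1/4.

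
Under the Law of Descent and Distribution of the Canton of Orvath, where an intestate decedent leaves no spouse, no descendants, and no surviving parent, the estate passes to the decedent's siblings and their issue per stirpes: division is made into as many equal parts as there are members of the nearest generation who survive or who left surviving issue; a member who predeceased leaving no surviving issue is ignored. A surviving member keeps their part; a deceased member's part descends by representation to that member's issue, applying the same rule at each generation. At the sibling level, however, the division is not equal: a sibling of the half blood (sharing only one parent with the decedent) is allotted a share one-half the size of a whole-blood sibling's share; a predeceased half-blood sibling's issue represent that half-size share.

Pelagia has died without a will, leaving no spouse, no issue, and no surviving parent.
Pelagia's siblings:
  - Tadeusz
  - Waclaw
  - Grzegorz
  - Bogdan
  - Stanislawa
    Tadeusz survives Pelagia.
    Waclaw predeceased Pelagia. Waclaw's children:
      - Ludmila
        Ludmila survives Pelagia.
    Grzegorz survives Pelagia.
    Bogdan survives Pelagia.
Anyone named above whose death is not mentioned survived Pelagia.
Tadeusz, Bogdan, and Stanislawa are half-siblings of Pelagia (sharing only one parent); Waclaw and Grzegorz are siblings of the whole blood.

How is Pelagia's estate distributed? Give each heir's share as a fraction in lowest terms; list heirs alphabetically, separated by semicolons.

Bogdan 1/7; Grzegorz 2/7; Ludmila 2/7; Stanislawa 1/7; Tadeusz 1/7

No spouse, descendants, or parent survives, so the estate passes to Pelagia's siblings per stirpes.
Half-blood siblings count for one-half the weight of whole-blood siblings at the initial division.
Dividing 1 in proportion to weights (total weight 7/2): Tadeusz (weight 1/2) → 1/7; Waclaw (weight 1) → 2/7; Grzegorz (weight 1) → 2/7; Bogdan (weight 1/2) → 1/7; Stanislawa (weight 1/2) → 1/7.
Tadeusz is living and takes 1/7.
Waclaw predeceased; the 2/7 allotted to Waclaw's branch passes to Waclaw's issue by representation.
Ludmila is the sole taker at this level and receives the full 2/7.
Grzegorz is living and takes 2/7.
Bogdan is living and takes 1/7.
Stanislawa is living and takes 1/7.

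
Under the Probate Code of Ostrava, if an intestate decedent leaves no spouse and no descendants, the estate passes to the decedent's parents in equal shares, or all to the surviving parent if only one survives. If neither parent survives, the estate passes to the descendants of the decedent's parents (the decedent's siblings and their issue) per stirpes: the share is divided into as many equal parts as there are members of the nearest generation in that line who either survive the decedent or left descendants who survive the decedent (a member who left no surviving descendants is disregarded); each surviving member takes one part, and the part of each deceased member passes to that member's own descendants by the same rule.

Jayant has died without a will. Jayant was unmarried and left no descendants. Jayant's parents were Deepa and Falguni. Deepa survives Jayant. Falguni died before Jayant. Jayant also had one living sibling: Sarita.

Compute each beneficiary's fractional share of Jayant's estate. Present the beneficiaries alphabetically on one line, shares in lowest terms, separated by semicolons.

Only one parent, Deepa, survives, so Deepa takes the entire estate. The siblings take nothing because a surviving parent has priority.

Deepa 1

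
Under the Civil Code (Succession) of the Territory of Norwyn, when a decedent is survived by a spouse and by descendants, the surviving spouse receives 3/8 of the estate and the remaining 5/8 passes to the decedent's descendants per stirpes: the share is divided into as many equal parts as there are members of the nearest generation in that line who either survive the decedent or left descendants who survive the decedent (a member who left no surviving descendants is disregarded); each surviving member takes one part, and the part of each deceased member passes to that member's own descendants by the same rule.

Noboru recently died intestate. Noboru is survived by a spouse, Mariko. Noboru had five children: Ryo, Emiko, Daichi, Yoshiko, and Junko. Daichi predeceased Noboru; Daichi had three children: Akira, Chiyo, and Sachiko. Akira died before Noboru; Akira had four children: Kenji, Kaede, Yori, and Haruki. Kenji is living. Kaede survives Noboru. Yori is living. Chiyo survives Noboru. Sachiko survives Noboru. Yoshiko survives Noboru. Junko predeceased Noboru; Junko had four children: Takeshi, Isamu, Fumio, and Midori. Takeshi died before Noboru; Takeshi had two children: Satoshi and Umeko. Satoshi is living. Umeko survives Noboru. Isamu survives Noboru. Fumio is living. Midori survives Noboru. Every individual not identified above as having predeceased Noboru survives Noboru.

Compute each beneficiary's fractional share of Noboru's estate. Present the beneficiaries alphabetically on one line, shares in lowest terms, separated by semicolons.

Mariko, as surviving spouse, takes 3/8.
The remaining 5/8 passes to Noboru's descendants per stirpes.
The 5/8 is divided into 5 equal shares of 1/8 among Ryo, Emiko, Daichi, Yoshiko, Junko.
Ryo is living and takes 1/8.
Emiko is living and takes 1/8.
Daichi predeceased; the 1/8 allotted to Daichi's branch passes to Daichi's issue by representation.
The 1/8 is divided into 3 equal shares of 1/24 among Akira, Chiyo, Sachiko.
Akira predeceased; the 1/24 allotted to Akira's branch passes to Akira's issue by representation.
The 1/24 is divided into 4 equal shares of 1/96 among Kenji, Kaede, Yori, Haruki.
Kenji is living and takes 1/96.
Kaede is living and takes 1/96.
Yori is living and takes 1/96.
Haruki is living and takes 1/96.
Chiyo is living and takes 1/24.
Sachiko is living and takes 1/24.
Yoshiko is living and takes 1/8.
Junko predeceased; the 1/8 allotted to Junko's branch passes to Junko's issue by representation.
The 1/8 is divided into 4 equal shares of 1/32 among Takeshi, Isamu, Fumio, Midori.
Takeshi predeceased; the 1/32 allotted to Takeshi's branch passes to Takeshi's issue by representation.
The 1/32 is divided into 2 equal shares of 1/64 among Satoshi, Umeko.
Satoshi is living and takes 1/64.
Umeko is living and takes 1/64.
Isamu is living and takes 1/32.
Fumio is living and takes 1/32.
Midori is living and takes 1/32.

Chiyo 1/24; Emiko 1/8; Fumio 1/32; Haruki 1/96; Isamu 1/32; Kaede 1/96; Kenji 1/96; Mariko 3/8; Midori 1/32; Ryo 1/8; Sachiko 1/24; Satoshi 1/64; Umeko 1/64; Yori 1/96; Yoshiko 1/8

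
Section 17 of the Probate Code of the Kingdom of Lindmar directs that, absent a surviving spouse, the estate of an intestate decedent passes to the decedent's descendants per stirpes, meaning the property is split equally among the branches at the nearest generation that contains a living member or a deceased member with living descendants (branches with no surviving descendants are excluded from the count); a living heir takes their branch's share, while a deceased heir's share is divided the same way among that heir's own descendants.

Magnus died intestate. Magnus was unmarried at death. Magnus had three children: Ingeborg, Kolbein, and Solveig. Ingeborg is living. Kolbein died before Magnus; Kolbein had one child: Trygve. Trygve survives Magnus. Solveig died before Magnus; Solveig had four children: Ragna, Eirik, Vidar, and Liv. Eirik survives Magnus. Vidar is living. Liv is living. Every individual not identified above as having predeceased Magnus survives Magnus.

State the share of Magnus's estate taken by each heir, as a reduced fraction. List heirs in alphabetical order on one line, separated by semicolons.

Eirik 1/12; Ingeborg 1/3; Liv 1/12; Ragna 1/12; Trygve 1/3; Vidar 1/12

There is no surviving spouse, so the entire estate passes to Magnus's descendants per stirpes.
The estate is divided into 3 equal shares of 1/3 among Ingeborg, Kolbein, Solveig.
Ingeborg is living and takes 1/3.
Kolbein predeceased; the 1/3 allotted to Kolbein's branch passes to Kolbein's issue by representation.
Trygve is the sole taker at this level and receives the full 1/3.
Solveig predeceased; the 1/3 allotted to Solveig's branch passes to Solveig's issue by representation.
The 1/3 is divided into 4 equal shares of 1/12 among Ragna, Eirik, Vidar, Liv.
Ragna is living and takes 1/12.
Eirik is living and takes 1/12.
Vidar is living and takes 1/12.
Liv is living and takes 1/12.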